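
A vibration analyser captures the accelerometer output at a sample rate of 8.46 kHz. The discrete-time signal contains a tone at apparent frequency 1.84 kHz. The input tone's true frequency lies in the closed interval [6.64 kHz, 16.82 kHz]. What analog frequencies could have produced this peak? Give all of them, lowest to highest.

10.3 kHz, 15.08 kHz

Frequencies that alias to 1.84 kHz are k·fs ± 1.84 kHz for integer k ≥ 0.
k=0: 1.84 kHz.
k=1: 6.62 kHz, 10.3 kHz.
k=2: 15.08 kHz, 18.76 kHz.
k=3: 23.54 kHz, 27.22 kHz.
Within [6.64 kHz, 16.82 kHz]: 10.3 kHz, 15.08 kHz.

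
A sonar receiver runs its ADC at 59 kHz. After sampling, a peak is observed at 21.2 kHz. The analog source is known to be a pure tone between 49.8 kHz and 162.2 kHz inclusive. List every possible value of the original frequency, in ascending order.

80.2 kHz, 96.8 kHz, 139.2 kHz, 155.8 kHz

Frequencies that alias to 21.2 kHz are k·fs ± 21.2 kHz for integer k ≥ 0.
k=0: 21.2 kHz.
k=1: 37.8 kHz, 80.2 kHz.
k=2: 96.8 kHz, 139.2 kHz.
k=3: 155.8 kHz, 198.2 kHz.
k=4: 214.8 kHz, 257.2 kHz.
Within [49.8 kHz, 162.2 kHz]: 80.2 kHz, 96.8 kHz, 139.2 kHz, 155.8 kHz.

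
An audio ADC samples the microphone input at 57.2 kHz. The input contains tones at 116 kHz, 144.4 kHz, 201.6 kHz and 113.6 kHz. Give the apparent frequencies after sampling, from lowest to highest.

fs/2 = 28.6 kHz.
116 kHz mod fs = 1.6 kHz.
1.6 kHz ≤ fs/2 = 28.6 kHz, appears at 1.6 kHz.
144.4 kHz mod fs = 30 kHz.
30 kHz > fs/2 = 28.6 kHz, folds to fs − 30 kHz = 27.2 kHz.
201.6 kHz mod fs = 30 kHz.
30 kHz > fs/2 = 28.6 kHz, folds to fs − 30 kHz = 27.2 kHz.
113.6 kHz mod fs = 56.4 kHz.
56.4 kHz > fs/2 = 28.6 kHz, folds to fs − 56.4 kHz = 0.8 kHz.
Distinct values: {0.8 kHz, 1.6 kHz, 27.2 kHz}.

0.8 kHz, 1.6 kHz, 27.2 kHz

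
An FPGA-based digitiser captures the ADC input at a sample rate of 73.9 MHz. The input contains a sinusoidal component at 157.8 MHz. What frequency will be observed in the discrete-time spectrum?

10 MHz

157.8 MHz mod fs = 10 MHz.
10 MHz ≤ fs/2 = 36.95 MHz, appears at 10 MHz.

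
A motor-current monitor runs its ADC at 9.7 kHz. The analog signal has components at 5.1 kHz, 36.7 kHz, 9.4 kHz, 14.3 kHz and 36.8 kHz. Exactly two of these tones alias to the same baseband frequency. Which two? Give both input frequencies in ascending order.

5.1 kHz, 14.3 kHz

fs/2 = 4.85 kHz.
5.1 kHz > fs/2 = 4.85 kHz, folds to fs − 5.1 kHz = 4.6 kHz.
36.7 kHz mod fs = 7.6 kHz.
7.6 kHz > fs/2 = 4.85 kHz, folds to fs − 7.6 kHz = 2.1 kHz.
9.4 kHz > fs/2 = 4.85 kHz, folds to fs − 9.4 kHz = 0.3 kHz.
14.3 kHz mod fs = 4.6 kHz.
4.6 kHz ≤ fs/2 = 4.85 kHz, appears at 4.6 kHz.
36.8 kHz mod fs = 7.7 kHz.
7.7 kHz > fs/2 = 4.85 kHz, folds to fs − 7.7 kHz = 2 kHz.
5.1 kHz and 14.3 kHz both map to 4.6 kHz.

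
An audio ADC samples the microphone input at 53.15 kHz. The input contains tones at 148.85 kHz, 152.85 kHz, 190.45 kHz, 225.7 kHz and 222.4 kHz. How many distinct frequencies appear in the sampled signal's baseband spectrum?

5

fs/2 = 26.575 kHz.
148.85 kHz mod fs = 42.55 kHz.
42.55 kHz > fs/2 = 26.575 kHz, folds to fs − 42.55 kHz = 10.6 kHz.
152.85 kHz mod fs = 46.55 kHz.
46.55 kHz > fs/2 = 26.575 kHz, folds to fs − 46.55 kHz = 6.6 kHz.
190.45 kHz mod fs = 31 kHz.
31 kHz > fs/2 = 26.575 kHz, folds to fs − 31 kHz = 22.15 kHz.
225.7 kHz mod fs = 13.1 kHz.
13.1 kHz ≤ fs/2 = 26.575 kHz, appears at 13.1 kHz.
222.4 kHz mod fs = 9.8 kHz.
9.8 kHz ≤ fs/2 = 26.575 kHz, appears at 9.8 kHz.
Distinct values: {6.6 kHz, 9.8 kHz, 10.6 kHz, 13.1 kHz, 22.15 kHz} → 5.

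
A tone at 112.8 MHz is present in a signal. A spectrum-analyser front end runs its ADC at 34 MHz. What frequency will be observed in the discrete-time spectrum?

112.8 MHz mod fs = 10.8 MHz.
10.8 MHz ≤ fs/2 = 17 MHz, appears at 10.8 MHz.

10.8 MHz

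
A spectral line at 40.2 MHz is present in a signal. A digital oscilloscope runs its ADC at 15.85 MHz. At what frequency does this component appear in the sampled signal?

40.2 MHz mod fs = 8.5 MHz.
8.5 MHz > fs/2 = 7.925 MHz, folds to fs − 8.5 MHz = 7.35 MHz.

7.35 MHz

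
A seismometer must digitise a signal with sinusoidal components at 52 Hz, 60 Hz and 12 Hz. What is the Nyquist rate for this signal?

120 Hz

Highest-frequency component: 60 Hz.
Nyquist rate = 2 × 60 Hz = 120 Hz.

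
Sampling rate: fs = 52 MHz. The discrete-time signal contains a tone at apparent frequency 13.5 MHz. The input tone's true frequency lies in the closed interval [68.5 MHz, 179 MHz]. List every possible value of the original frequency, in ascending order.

90.5 MHz, 117.5 MHz, 142.5 MHz, 169.5 MHz

Frequencies that alias to 13.5 MHz are k·fs ± 13.5 MHz for integer k ≥ 0.
k=0: 13.5 MHz.
k=1: 38.5 MHz, 65.5 MHz.
k=2: 90.5 MHz, 117.5 MHz.
k=3: 142.5 MHz, 169.5 MHz.
k=4: 194.5 MHz, 221.5 MHz.
Within [68.5 MHz, 179 MHz]: 90.5 MHz, 117.5 MHz, 142.5 MHz, 169.5 MHz.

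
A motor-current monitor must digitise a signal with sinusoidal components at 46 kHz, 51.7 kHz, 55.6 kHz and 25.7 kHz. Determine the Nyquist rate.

Highest-frequency component: 55.6 kHz.
Nyquist rate = 2 × 55.6 kHz = 111.2 kHz.

111.2 kHz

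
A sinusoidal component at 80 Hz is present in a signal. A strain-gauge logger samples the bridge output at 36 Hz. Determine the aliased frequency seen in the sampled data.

8 Hz

80 Hz mod fs = 8 Hz.
8 Hz ≤ fs/2 = 18 Hz, appears at 8 Hz.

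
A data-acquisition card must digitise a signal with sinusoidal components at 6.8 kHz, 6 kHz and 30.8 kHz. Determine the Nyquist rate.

61.6 kHz

Highest-frequency component: 30.8 kHz.
Nyquist rate = 2 × 30.8 kHz = 61.6 kHz.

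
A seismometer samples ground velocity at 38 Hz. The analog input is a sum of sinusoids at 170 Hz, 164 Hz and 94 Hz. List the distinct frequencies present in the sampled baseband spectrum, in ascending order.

fs/2 = 19 Hz.
170 Hz mod fs = 18 Hz.
18 Hz ≤ fs/2 = 19 Hz, appears at 18 Hz.
164 Hz mod fs = 12 Hz.
12 Hz ≤ fs/2 = 19 Hz, appears at 12 Hz.
94 Hz mod fs = 18 Hz.
18 Hz ≤ fs/2 = 19 Hz, appears at 18 Hz.
Distinct values: {12 Hz, 18 Hz}.

12 Hz, 18 Hz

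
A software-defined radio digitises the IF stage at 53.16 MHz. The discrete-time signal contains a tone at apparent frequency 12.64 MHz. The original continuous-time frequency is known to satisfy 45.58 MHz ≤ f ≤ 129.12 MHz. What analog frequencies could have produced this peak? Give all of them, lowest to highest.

65.8 MHz, 93.68 MHz, 118.96 MHz

Frequencies that alias to 12.64 MHz are k·fs ± 12.64 MHz for integer k ≥ 0.
k=0: 12.64 MHz.
k=1: 40.52 MHz, 65.8 MHz.
k=2: 93.68 MHz, 118.96 MHz.
k=3: 146.84 MHz, 172.12 MHz.
Within [45.58 MHz, 129.12 MHz]: 65.8 MHz, 93.68 MHz, 118.96 MHz.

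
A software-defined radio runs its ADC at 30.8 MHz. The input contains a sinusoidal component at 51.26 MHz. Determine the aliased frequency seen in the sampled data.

51.26 MHz mod fs = 20.46 MHz.
20.46 MHz > fs/2 = 15.4 MHz, folds to fs − 20.46 MHz = 10.34 MHz.

10.34 MHz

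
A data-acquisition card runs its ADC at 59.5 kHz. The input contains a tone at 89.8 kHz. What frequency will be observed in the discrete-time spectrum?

29.2 kHz

89.8 kHz mod fs = 30.3 kHz.
30.3 kHz > fs/2 = 29.75 kHz, folds to fs − 30.3 kHz = 29.2 kHz.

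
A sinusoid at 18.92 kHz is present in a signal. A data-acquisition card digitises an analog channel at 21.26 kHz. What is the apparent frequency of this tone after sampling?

2.34 kHz

18.92 kHz > fs/2 = 10.63 kHz, folds to fs − 18.92 kHz = 2.34 kHz.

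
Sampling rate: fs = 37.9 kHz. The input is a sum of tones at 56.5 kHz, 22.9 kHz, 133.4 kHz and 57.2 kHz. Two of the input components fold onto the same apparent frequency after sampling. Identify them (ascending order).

fs/2 = 18.95 kHz.
56.5 kHz mod fs = 18.6 kHz.
18.6 kHz ≤ fs/2 = 18.95 kHz, appears at 18.6 kHz.
22.9 kHz > fs/2 = 18.95 kHz, folds to fs − 22.9 kHz = 15 kHz.
133.4 kHz mod fs = 19.7 kHz.
19.7 kHz > fs/2 = 18.95 kHz, folds to fs − 19.7 kHz = 18.2 kHz.
57.2 kHz mod fs = 19.3 kHz.
19.3 kHz > fs/2 = 18.95 kHz, folds to fs − 19.3 kHz = 18.6 kHz.
56.5 kHz and 57.2 kHz both map to 18.6 kHz.

56.5 kHz, 57.2 kHz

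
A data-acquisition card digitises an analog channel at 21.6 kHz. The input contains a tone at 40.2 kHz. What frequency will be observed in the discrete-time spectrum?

40.2 kHz mod fs = 18.6 kHz.
18.6 kHz > fs/2 = 10.8 kHz, folds to fs − 18.6 kHz = 3 kHz.

3 kHz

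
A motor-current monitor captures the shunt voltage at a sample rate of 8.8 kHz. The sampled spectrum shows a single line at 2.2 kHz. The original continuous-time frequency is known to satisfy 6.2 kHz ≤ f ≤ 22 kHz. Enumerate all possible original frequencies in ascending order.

6.6 kHz, 11 kHz, 15.4 kHz, 19.8 kHz

Frequencies that alias to 2.2 kHz are k·fs ± 2.2 kHz for integer k ≥ 0.
k=0: 2.2 kHz.
k=1: 6.6 kHz, 11 kHz.
k=2: 15.4 kHz, 19.8 kHz.
k=3: 24.2 kHz, 28.6 kHz.
Within [6.2 kHz, 22 kHz]: 6.6 kHz, 11 kHz, 15.4 kHz, 19.8 kHz.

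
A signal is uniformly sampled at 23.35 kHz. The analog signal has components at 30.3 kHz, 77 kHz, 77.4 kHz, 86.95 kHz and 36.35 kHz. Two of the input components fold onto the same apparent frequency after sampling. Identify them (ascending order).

30.3 kHz, 77 kHz

fs/2 = 11.675 kHz.
30.3 kHz mod fs = 6.95 kHz.
6.95 kHz ≤ fs/2 = 11.675 kHz, appears at 6.95 kHz.
77 kHz mod fs = 6.95 kHz.
6.95 kHz ≤ fs/2 = 11.675 kHz, appears at 6.95 kHz.
77.4 kHz mod fs = 7.35 kHz.
7.35 kHz ≤ fs/2 = 11.675 kHz, appears at 7.35 kHz.
86.95 kHz mod fs = 16.9 kHz.
16.9 kHz > fs/2 = 11.675 kHz, folds to fs − 16.9 kHz = 6.45 kHz.
36.35 kHz mod fs = 13 kHz.
13 kHz > fs/2 = 11.675 kHz, folds to fs − 13 kHz = 10.35 kHz.
30.3 kHz and 77 kHz both map to 6.95 kHz.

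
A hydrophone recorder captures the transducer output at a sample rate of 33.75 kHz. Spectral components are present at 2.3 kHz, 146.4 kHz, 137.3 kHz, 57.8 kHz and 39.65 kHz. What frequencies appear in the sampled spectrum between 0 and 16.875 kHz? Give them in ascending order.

fs/2 = 16.875 kHz.
2.3 kHz ≤ fs/2 = 16.875 kHz, passes unchanged.
146.4 kHz mod fs = 11.4 kHz.
11.4 kHz ≤ fs/2 = 16.875 kHz, appears at 11.4 kHz.
137.3 kHz mod fs = 2.3 kHz.
2.3 kHz ≤ fs/2 = 16.875 kHz, appears at 2.3 kHz.
57.8 kHz mod fs = 24.05 kHz.
24.05 kHz > fs/2 = 16.875 kHz, folds to fs − 24.05 kHz = 9.7 kHz.
39.65 kHz mod fs = 5.9 kHz.
5.9 kHz ≤ fs/2 = 16.875 kHz, appears at 5.9 kHz.
Distinct values: {2.3 kHz, 5.9 kHz, 9.7 kHz, 11.4 kHz}.

2.3 kHz, 5.9 kHz, 9.7 kHz, 11.4 kHz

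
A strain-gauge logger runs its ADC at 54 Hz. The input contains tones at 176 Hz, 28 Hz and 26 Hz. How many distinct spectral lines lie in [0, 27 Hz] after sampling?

fs/2 = 27 Hz.
176 Hz mod fs = 14 Hz.
14 Hz ≤ fs/2 = 27 Hz, appears at 14 Hz.
28 Hz > fs/2 = 27 Hz, folds to fs − 28 Hz = 26 Hz.
26 Hz ≤ fs/2 = 27 Hz, passes unchanged.
Distinct values: {14 Hz, 26 Hz} → 2.

2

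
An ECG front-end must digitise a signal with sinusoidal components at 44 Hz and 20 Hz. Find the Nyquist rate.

88 Hz

Highest-frequency component: 44 Hz.
Nyquist rate = 2 × 44 Hz = 88 Hz.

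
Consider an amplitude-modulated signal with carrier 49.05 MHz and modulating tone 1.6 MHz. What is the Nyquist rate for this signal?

101.3 MHz

AM sidebands sit at fc ± fm = 47.45 MHz and 50.65 MHz.
Highest-frequency component: 50.65 MHz.
Nyquist rate = 2 × 50.65 MHz = 101.3 MHz.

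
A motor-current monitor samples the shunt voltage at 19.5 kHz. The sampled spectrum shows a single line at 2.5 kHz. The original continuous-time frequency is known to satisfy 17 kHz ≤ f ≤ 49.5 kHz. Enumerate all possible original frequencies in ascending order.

17 kHz, 22 kHz, 36.5 kHz, 41.5 kHz

Frequencies that alias to 2.5 kHz are k·fs ± 2.5 kHz for integer k ≥ 0.
k=0: 2.5 kHz.
k=1: 17 kHz, 22 kHz.
k=2: 36.5 kHz, 41.5 kHz.
k=3: 56 kHz, 61 kHz.
Within [17 kHz, 49.5 kHz]: 17 kHz, 22 kHz, 36.5 kHz, 41.5 kHz.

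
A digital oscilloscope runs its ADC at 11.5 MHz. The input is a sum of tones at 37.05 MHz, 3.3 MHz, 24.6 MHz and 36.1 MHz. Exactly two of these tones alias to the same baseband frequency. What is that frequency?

fs/2 = 5.75 MHz.
37.05 MHz mod fs = 2.55 MHz.
2.55 MHz ≤ fs/2 = 5.75 MHz, appears at 2.55 MHz.
3.3 MHz ≤ fs/2 = 5.75 MHz, passes unchanged.
24.6 MHz mod fs = 1.6 MHz.
1.6 MHz ≤ fs/2 = 5.75 MHz, appears at 1.6 MHz.
36.1 MHz mod fs = 1.6 MHz.
1.6 MHz ≤ fs/2 = 5.75 MHz, appears at 1.6 MHz.
24.6 MHz and 36.1 MHz both map to 1.6 MHz.

1.6 MHz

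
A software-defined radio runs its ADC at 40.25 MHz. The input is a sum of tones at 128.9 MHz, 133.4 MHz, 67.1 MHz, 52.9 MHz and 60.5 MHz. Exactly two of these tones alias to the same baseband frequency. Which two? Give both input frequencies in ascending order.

fs/2 = 20.125 MHz.
128.9 MHz mod fs = 8.15 MHz.
8.15 MHz ≤ fs/2 = 20.125 MHz, appears at 8.15 MHz.
133.4 MHz mod fs = 12.65 MHz.
12.65 MHz ≤ fs/2 = 20.125 MHz, appears at 12.65 MHz.
67.1 MHz mod fs = 26.85 MHz.
26.85 MHz > fs/2 = 20.125 MHz, folds to fs − 26.85 MHz = 13.4 MHz.
52.9 MHz mod fs = 12.65 MHz.
12.65 MHz ≤ fs/2 = 20.125 MHz, appears at 12.65 MHz.
60.5 MHz mod fs = 20.25 MHz.
20.25 MHz > fs/2 = 20.125 MHz, folds to fs − 20.25 MHz = 20 MHz.
52.9 MHz and 133.4 MHz both map to 12.65 MHz.

52.9 MHz, 133.4 MHz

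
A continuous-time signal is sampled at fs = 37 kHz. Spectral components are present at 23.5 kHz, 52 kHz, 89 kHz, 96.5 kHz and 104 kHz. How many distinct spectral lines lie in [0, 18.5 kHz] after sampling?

fs/2 = 18.5 kHz.
23.5 kHz > fs/2 = 18.5 kHz, folds to fs − 23.5 kHz = 13.5 kHz.
52 kHz mod fs = 15 kHz.
15 kHz ≤ fs/2 = 18.5 kHz, appears at 15 kHz.
89 kHz mod fs = 15 kHz.
15 kHz ≤ fs/2 = 18.5 kHz, appears at 15 kHz.
96.5 kHz mod fs = 22.5 kHz.
22.5 kHz > fs/2 = 18.5 kHz, folds to fs − 22.5 kHz = 14.5 kHz.
104 kHz mod fs = 30 kHz.
30 kHz > fs/2 = 18.5 kHz, folds to fs − 30 kHz = 7 kHz.
Distinct values: {7 kHz, 13.5 kHz, 14.5 kHz, 15 kHz} → 4.

4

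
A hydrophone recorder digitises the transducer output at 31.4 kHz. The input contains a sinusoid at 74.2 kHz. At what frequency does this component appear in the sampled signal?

74.2 kHz mod fs = 11.4 kHz.
11.4 kHz ≤ fs/2 = 15.7 kHz, appears at 11.4 kHz.

11.4 kHz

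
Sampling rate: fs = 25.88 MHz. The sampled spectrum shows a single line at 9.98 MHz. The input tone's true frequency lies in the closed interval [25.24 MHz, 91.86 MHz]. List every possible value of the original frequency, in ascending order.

Frequencies that alias to 9.98 MHz are k·fs ± 9.98 MHz for integer k ≥ 0.
k=0: 9.98 MHz.
k=1: 15.9 MHz, 35.86 MHz.
k=2: 41.78 MHz, 61.74 MHz.
k=3: 67.66 MHz, 87.62 MHz.
k=4: 93.54 MHz, 113.5 MHz.
Within [25.24 MHz, 91.86 MHz]: 35.86 MHz, 41.78 MHz, 61.74 MHz, 67.66 MHz, 87.62 MHz.

35.86 MHz, 41.78 MHz, 61.74 MHz, 67.66 MHz, 87.62 MHz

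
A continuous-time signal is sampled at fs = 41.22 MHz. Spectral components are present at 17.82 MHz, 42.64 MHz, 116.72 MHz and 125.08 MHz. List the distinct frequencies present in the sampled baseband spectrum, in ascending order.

1.42 MHz, 6.94 MHz, 17.82 MHz

fs/2 = 20.61 MHz.
17.82 MHz ≤ fs/2 = 20.61 MHz, passes unchanged.
42.64 MHz mod fs = 1.42 MHz.
1.42 MHz ≤ fs/2 = 20.61 MHz, appears at 1.42 MHz.
116.72 MHz mod fs = 34.28 MHz.
34.28 MHz > fs/2 = 20.61 MHz, folds to fs − 34.28 MHz = 6.94 MHz.
125.08 MHz mod fs = 1.42 MHz.
1.42 MHz ≤ fs/2 = 20.61 MHz, appears at 1.42 MHz.
Distinct values: {1.42 MHz, 6.94 MHz, 17.82 MHz}.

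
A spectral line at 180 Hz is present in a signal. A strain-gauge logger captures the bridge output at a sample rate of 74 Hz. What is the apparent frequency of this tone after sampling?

180 Hz mod fs = 32 Hz.
32 Hz ≤ fs/2 = 37 Hz, appears at 32 Hz.

32 Hz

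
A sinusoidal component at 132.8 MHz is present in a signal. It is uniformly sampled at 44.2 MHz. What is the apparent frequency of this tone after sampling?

0.2 MHz

132.8 MHz mod fs = 0.2 MHz.
0.2 MHz ≤ fs/2 = 22.1 MHz, appears at 0.2 MHz.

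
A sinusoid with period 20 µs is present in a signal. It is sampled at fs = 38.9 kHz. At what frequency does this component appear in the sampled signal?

11.1 kHz

T = 20 µs → f = 1/T = 50 kHz.
50 kHz mod fs = 11.1 kHz.
11.1 kHz ≤ fs/2 = 19.45 kHz, appears at 11.1 kHz.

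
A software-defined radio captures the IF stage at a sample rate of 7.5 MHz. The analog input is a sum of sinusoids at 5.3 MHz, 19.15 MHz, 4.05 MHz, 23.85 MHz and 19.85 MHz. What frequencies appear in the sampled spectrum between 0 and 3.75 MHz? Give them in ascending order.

1.35 MHz, 2.2 MHz, 2.65 MHz, 3.35 MHz, 3.45 MHz

fs/2 = 3.75 MHz.
5.3 MHz > fs/2 = 3.75 MHz, folds to fs − 5.3 MHz = 2.2 MHz.
19.15 MHz mod fs = 4.15 MHz.
4.15 MHz > fs/2 = 3.75 MHz, folds to fs − 4.15 MHz = 3.35 MHz.
4.05 MHz > fs/2 = 3.75 MHz, folds to fs − 4.05 MHz = 3.45 MHz.
23.85 MHz mod fs = 1.35 MHz.
1.35 MHz ≤ fs/2 = 3.75 MHz, appears at 1.35 MHz.
19.85 MHz mod fs = 4.85 MHz.
4.85 MHz > fs/2 = 3.75 MHz, folds to fs − 4.85 MHz = 2.65 MHz.
Distinct values: {1.35 MHz, 2.2 MHz, 2.65 MHz, 3.35 MHz, 3.45 MHz}.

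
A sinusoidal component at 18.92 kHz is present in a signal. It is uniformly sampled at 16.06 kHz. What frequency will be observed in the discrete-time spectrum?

2.86 kHz

18.92 kHz mod fs = 2.86 kHz.
2.86 kHz ≤ fs/2 = 8.03 kHz, appears at 2.86 kHz.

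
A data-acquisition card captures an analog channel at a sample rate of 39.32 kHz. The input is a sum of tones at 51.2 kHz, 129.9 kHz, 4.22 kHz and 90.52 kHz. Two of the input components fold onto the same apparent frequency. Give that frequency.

11.88 kHz

fs/2 = 19.66 kHz.
51.2 kHz mod fs = 11.88 kHz.
11.88 kHz ≤ fs/2 = 19.66 kHz, appears at 11.88 kHz.
129.9 kHz mod fs = 11.94 kHz.
11.94 kHz ≤ fs/2 = 19.66 kHz, appears at 11.94 kHz.
4.22 kHz ≤ fs/2 = 19.66 kHz, passes unchanged.
90.52 kHz mod fs = 11.88 kHz.
11.88 kHz ≤ fs/2 = 19.66 kHz, appears at 11.88 kHz.
51.2 kHz and 90.52 kHz both map to 11.88 kHz.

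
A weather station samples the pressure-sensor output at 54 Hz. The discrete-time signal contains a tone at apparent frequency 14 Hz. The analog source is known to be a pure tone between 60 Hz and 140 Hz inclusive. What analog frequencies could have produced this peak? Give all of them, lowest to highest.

68 Hz, 94 Hz, 122 Hz

Frequencies that alias to 14 Hz are k·fs ± 14 Hz for integer k ≥ 0.
k=0: 14 Hz.
k=1: 40 Hz, 68 Hz.
k=2: 94 Hz, 122 Hz.
k=3: 148 Hz, 176 Hz.
Within [60 Hz, 140 Hz]: 68 Hz, 94 Hz, 122 Hz.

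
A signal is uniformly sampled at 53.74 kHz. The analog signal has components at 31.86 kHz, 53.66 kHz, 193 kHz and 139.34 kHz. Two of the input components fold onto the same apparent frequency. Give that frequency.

fs/2 = 26.87 kHz.
31.86 kHz > fs/2 = 26.87 kHz, folds to fs − 31.86 kHz = 21.88 kHz.
53.66 kHz > fs/2 = 26.87 kHz, folds to fs − 53.66 kHz = 0.08 kHz.
193 kHz mod fs = 31.78 kHz.
31.78 kHz > fs/2 = 26.87 kHz, folds to fs − 31.78 kHz = 21.96 kHz.
139.34 kHz mod fs = 31.86 kHz.
31.86 kHz > fs/2 = 26.87 kHz, folds to fs − 31.86 kHz = 21.88 kHz.
31.86 kHz and 139.34 kHz both map to 21.88 kHz.

21.88 kHz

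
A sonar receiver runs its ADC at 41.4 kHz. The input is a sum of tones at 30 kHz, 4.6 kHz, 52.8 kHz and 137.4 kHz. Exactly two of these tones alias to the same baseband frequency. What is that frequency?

11.4 kHz

fs/2 = 20.7 kHz.
30 kHz > fs/2 = 20.7 kHz, folds to fs − 30 kHz = 11.4 kHz.
4.6 kHz ≤ fs/2 = 20.7 kHz, passes unchanged.
52.8 kHz mod fs = 11.4 kHz.
11.4 kHz ≤ fs/2 = 20.7 kHz, appears at 11.4 kHz.
137.4 kHz mod fs = 13.2 kHz.
13.2 kHz ≤ fs/2 = 20.7 kHz, appears at 13.2 kHz.
30 kHz and 52.8 kHz both map to 11.4 kHz.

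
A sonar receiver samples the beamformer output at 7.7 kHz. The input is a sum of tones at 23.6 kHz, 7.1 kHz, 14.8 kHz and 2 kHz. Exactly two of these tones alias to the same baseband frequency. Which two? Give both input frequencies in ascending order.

fs/2 = 3.85 kHz.
23.6 kHz mod fs = 0.5 kHz.
0.5 kHz ≤ fs/2 = 3.85 kHz, appears at 0.5 kHz.
7.1 kHz > fs/2 = 3.85 kHz, folds to fs − 7.1 kHz = 0.6 kHz.
14.8 kHz mod fs = 7.1 kHz.
7.1 kHz > fs/2 = 3.85 kHz, folds to fs − 7.1 kHz = 0.6 kHz.
2 kHz ≤ fs/2 = 3.85 kHz, passes unchanged.
7.1 kHz and 14.8 kHz both map to 0.6 kHz.

7.1 kHz, 14.8 kHz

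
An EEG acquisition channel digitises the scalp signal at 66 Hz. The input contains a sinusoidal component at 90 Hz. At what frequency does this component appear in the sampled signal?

90 Hz mod fs = 24 Hz.
24 Hz ≤ fs/2 = 33 Hz, appears at 24 Hz.

24 Hz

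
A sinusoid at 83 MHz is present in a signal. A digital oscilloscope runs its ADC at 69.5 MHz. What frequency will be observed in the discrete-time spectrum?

13.5 MHz

83 MHz mod fs = 13.5 MHz.
13.5 MHz ≤ fs/2 = 34.75 MHz, appears at 13.5 MHz.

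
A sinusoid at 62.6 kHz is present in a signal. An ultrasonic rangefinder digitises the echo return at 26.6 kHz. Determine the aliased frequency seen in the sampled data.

62.6 kHz mod fs = 9.4 kHz.
9.4 kHz ≤ fs/2 = 13.3 kHz, appears at 9.4 kHz.

9.4 kHz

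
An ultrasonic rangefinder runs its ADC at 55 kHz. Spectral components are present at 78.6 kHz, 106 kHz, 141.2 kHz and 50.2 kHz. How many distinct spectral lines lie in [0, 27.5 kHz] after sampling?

4

fs/2 = 27.5 kHz.
78.6 kHz mod fs = 23.6 kHz.
23.6 kHz ≤ fs/2 = 27.5 kHz, appears at 23.6 kHz.
106 kHz mod fs = 51 kHz.
51 kHz > fs/2 = 27.5 kHz, folds to fs − 51 kHz = 4 kHz.
141.2 kHz mod fs = 31.2 kHz.
31.2 kHz > fs/2 = 27.5 kHz, folds to fs − 31.2 kHz = 23.8 kHz.
50.2 kHz > fs/2 = 27.5 kHz, folds to fs − 50.2 kHz = 4.8 kHz.
Distinct values: {4 kHz, 4.8 kHz, 23.6 kHz, 23.8 kHz} → 4.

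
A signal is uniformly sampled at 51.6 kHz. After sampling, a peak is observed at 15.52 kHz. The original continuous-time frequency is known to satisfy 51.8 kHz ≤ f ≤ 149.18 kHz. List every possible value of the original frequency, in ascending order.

67.12 kHz, 87.68 kHz, 118.72 kHz, 139.28 kHz

Frequencies that alias to 15.52 kHz are k·fs ± 15.52 kHz for integer k ≥ 0.
k=0: 15.52 kHz.
k=1: 36.08 kHz, 67.12 kHz.
k=2: 87.68 kHz, 118.72 kHz.
k=3: 139.28 kHz, 170.32 kHz.
k=4: 190.88 kHz, 221.92 kHz.
Within [51.8 kHz, 149.18 kHz]: 67.12 kHz, 87.68 kHz, 118.72 kHz, 139.28 kHz.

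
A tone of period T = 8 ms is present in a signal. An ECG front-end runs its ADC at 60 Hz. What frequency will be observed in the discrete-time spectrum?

T = 8 ms → f = 1/T = 125 Hz.
125 Hz mod fs = 5 Hz.
5 Hz ≤ fs/2 = 30 Hz, appears at 5 Hz.

5 Hz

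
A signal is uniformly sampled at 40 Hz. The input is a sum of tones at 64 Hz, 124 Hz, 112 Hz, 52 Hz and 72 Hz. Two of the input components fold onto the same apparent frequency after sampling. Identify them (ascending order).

fs/2 = 20 Hz.
64 Hz mod fs = 24 Hz.
24 Hz > fs/2 = 20 Hz, folds to fs − 24 Hz = 16 Hz.
124 Hz mod fs = 4 Hz.
4 Hz ≤ fs/2 = 20 Hz, appears at 4 Hz.
112 Hz mod fs = 32 Hz.
32 Hz > fs/2 = 20 Hz, folds to fs − 32 Hz = 8 Hz.
52 Hz mod fs = 12 Hz.
12 Hz ≤ fs/2 = 20 Hz, appears at 12 Hz.
72 Hz mod fs = 32 Hz.
32 Hz > fs/2 = 20 Hz, folds to fs − 32 Hz = 8 Hz.
72 Hz and 112 Hz both map to 8 Hz.

72 Hz, 112 Hz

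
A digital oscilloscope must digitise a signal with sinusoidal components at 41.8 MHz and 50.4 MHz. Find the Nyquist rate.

Highest-frequency component: 50.4 MHz.
Nyquist rate = 2 × 50.4 MHz = 100.8 MHz.

100.8 MHz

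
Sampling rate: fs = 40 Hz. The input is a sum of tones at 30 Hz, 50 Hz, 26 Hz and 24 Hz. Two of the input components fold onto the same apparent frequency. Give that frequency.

fs/2 = 20 Hz.
30 Hz > fs/2 = 20 Hz, folds to fs − 30 Hz = 10 Hz.
50 Hz mod fs = 10 Hz.
10 Hz ≤ fs/2 = 20 Hz, appears at 10 Hz.
26 Hz > fs/2 = 20 Hz, folds to fs − 26 Hz = 14 Hz.
24 Hz > fs/2 = 20 Hz, folds to fs − 24 Hz = 16 Hz.
30 Hz and 50 Hz both map to 10 Hz.

10 Hz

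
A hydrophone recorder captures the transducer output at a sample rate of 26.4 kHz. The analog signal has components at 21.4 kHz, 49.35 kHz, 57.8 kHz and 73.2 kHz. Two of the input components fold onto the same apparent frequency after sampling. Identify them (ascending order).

fs/2 = 13.2 kHz.
21.4 kHz > fs/2 = 13.2 kHz, folds to fs − 21.4 kHz = 5 kHz.
49.35 kHz mod fs = 22.95 kHz.
22.95 kHz > fs/2 = 13.2 kHz, folds to fs − 22.95 kHz = 3.45 kHz.
57.8 kHz mod fs = 5 kHz.
5 kHz ≤ fs/2 = 13.2 kHz, appears at 5 kHz.
73.2 kHz mod fs = 20.4 kHz.
20.4 kHz > fs/2 = 13.2 kHz, folds to fs − 20.4 kHz = 6 kHz.
21.4 kHz and 57.8 kHz both map to 5 kHz.

21.4 kHz, 57.8 kHz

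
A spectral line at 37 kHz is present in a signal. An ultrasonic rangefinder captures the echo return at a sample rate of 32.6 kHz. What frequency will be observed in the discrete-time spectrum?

4.4 kHz

37 kHz mod fs = 4.4 kHz.
4.4 kHz ≤ fs/2 = 16.3 kHz, appears at 4.4 kHz.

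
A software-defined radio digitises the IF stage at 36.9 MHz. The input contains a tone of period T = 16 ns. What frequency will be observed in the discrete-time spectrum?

T = 16 ns → f = 1/T = 62.5 MHz.
62.5 MHz mod fs = 25.6 MHz.
25.6 MHz > fs/2 = 18.45 MHz, folds to fs − 25.6 MHz = 11.3 MHz.

11.3 MHz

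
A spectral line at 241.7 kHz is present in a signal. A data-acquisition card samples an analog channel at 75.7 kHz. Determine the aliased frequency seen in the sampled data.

241.7 kHz mod fs = 14.6 kHz.
14.6 kHz ≤ fs/2 = 37.85 kHz, appears at 14.6 kHz.

14.6 kHz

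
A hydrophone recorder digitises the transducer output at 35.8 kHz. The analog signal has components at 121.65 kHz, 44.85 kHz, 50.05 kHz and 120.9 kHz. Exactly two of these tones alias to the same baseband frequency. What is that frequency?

fs/2 = 17.9 kHz.
121.65 kHz mod fs = 14.25 kHz.
14.25 kHz ≤ fs/2 = 17.9 kHz, appears at 14.25 kHz.
44.85 kHz mod fs = 9.05 kHz.
9.05 kHz ≤ fs/2 = 17.9 kHz, appears at 9.05 kHz.
50.05 kHz mod fs = 14.25 kHz.
14.25 kHz ≤ fs/2 = 17.9 kHz, appears at 14.25 kHz.
120.9 kHz mod fs = 13.5 kHz.
13.5 kHz ≤ fs/2 = 17.9 kHz, appears at 13.5 kHz.
50.05 kHz and 121.65 kHz both map to 14.25 kHz.

14.25 kHz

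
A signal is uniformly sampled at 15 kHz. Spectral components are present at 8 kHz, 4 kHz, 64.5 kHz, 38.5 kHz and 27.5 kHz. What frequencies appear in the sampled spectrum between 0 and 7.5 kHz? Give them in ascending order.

fs/2 = 7.5 kHz.
8 kHz > fs/2 = 7.5 kHz, folds to fs − 8 kHz = 7 kHz.
4 kHz ≤ fs/2 = 7.5 kHz, passes unchanged.
64.5 kHz mod fs = 4.5 kHz.
4.5 kHz ≤ fs/2 = 7.5 kHz, appears at 4.5 kHz.
38.5 kHz mod fs = 8.5 kHz.
8.5 kHz > fs/2 = 7.5 kHz, folds to fs − 8.5 kHz = 6.5 kHz.
27.5 kHz mod fs = 12.5 kHz.
12.5 kHz > fs/2 = 7.5 kHz, folds to fs − 12.5 kHz = 2.5 kHz.
Distinct values: {2.5 kHz, 4 kHz, 4.5 kHz, 6.5 kHz, 7 kHz}.

2.5 kHz, 4 kHz, 4.5 kHz, 6.5 kHz, 7 kHz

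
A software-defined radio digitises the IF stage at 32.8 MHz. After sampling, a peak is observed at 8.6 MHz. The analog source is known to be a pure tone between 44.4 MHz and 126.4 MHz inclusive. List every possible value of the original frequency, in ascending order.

Frequencies that alias to 8.6 MHz are k·fs ± 8.6 MHz for integer k ≥ 0.
k=0: 8.6 MHz.
k=1: 24.2 MHz, 41.4 MHz.
k=2: 57 MHz, 74.2 MHz.
k=3: 89.8 MHz, 107 MHz.
k=4: 122.6 MHz, 139.8 MHz.
k=5: 155.4 MHz, 172.6 MHz.
Within [44.4 MHz, 126.4 MHz]: 57 MHz, 74.2 MHz, 89.8 MHz, 107 MHz, 122.6 MHz.

57 MHz, 74.2 MHz, 89.8 MHz, 107 MHz, 122.6 MHz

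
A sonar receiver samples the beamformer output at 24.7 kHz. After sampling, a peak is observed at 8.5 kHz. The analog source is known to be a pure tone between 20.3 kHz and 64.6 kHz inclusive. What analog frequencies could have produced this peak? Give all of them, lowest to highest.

33.2 kHz, 40.9 kHz, 57.9 kHz

Frequencies that alias to 8.5 kHz are k·fs ± 8.5 kHz for integer k ≥ 0.
k=0: 8.5 kHz.
k=1: 16.2 kHz, 33.2 kHz.
k=2: 40.9 kHz, 57.9 kHz.
k=3: 65.6 kHz, 82.6 kHz.
Within [20.3 kHz, 64.6 kHz]: 33.2 kHz, 40.9 kHz, 57.9 kHz.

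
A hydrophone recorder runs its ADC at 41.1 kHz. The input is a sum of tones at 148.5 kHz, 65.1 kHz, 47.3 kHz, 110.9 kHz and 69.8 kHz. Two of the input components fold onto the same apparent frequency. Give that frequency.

12.4 kHz

fs/2 = 20.55 kHz.
148.5 kHz mod fs = 25.2 kHz.
25.2 kHz > fs/2 = 20.55 kHz, folds to fs − 25.2 kHz = 15.9 kHz.
65.1 kHz mod fs = 24 kHz.
24 kHz > fs/2 = 20.55 kHz, folds to fs − 24 kHz = 17.1 kHz.
47.3 kHz mod fs = 6.2 kHz.
6.2 kHz ≤ fs/2 = 20.55 kHz, appears at 6.2 kHz.
110.9 kHz mod fs = 28.7 kHz.
28.7 kHz > fs/2 = 20.55 kHz, folds to fs − 28.7 kHz = 12.4 kHz.
69.8 kHz mod fs = 28.7 kHz.
28.7 kHz > fs/2 = 20.55 kHz, folds to fs − 28.7 kHz = 12.4 kHz.
69.8 kHz and 110.9 kHz both map to 12.4 kHz.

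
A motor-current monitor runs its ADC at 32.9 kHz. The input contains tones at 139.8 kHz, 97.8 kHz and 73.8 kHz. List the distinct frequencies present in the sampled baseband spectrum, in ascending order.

fs/2 = 16.45 kHz.
139.8 kHz mod fs = 8.2 kHz.
8.2 kHz ≤ fs/2 = 16.45 kHz, appears at 8.2 kHz.
97.8 kHz mod fs = 32 kHz.
32 kHz > fs/2 = 16.45 kHz, folds to fs − 32 kHz = 0.9 kHz.
73.8 kHz mod fs = 8 kHz.
8 kHz ≤ fs/2 = 16.45 kHz, appears at 8 kHz.
Distinct values: {0.9 kHz, 8 kHz, 8.2 kHz}.

0.9 kHz, 8 kHz, 8.2 kHz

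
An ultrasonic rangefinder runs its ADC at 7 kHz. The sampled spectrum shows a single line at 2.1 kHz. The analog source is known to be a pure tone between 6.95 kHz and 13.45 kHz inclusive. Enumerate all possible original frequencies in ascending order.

Frequencies that alias to 2.1 kHz are k·fs ± 2.1 kHz for integer k ≥ 0.
k=0: 2.1 kHz.
k=1: 4.9 kHz, 9.1 kHz.
k=2: 11.9 kHz, 16.1 kHz.
k=3: 18.9 kHz, 23.1 kHz.
Within [6.95 kHz, 13.45 kHz]: 9.1 kHz, 11.9 kHz.

9.1 kHz, 11.9 kHz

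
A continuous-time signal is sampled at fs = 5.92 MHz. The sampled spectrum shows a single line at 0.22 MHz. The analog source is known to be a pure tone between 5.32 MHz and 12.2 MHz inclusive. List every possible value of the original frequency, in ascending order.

Frequencies that alias to 0.22 MHz are k·fs ± 0.22 MHz for integer k ≥ 0.
k=0: 0.22 MHz.
k=1: 5.7 MHz, 6.14 MHz.
k=2: 11.62 MHz, 12.06 MHz.
k=3: 17.54 MHz, 17.98 MHz.
Within [5.32 MHz, 12.2 MHz]: 5.7 MHz, 6.14 MHz, 11.62 MHz, 12.06 MHz.

5.7 MHz, 6.14 MHz, 11.62 MHz, 12.06 MHz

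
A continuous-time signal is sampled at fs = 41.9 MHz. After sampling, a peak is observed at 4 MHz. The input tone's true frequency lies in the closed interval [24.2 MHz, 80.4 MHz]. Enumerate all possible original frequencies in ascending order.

Frequencies that alias to 4 MHz are k·fs ± 4 MHz for integer k ≥ 0.
k=0: 4 MHz.
k=1: 37.9 MHz, 45.9 MHz.
k=2: 79.8 MHz, 87.8 MHz.
k=3: 121.7 MHz, 129.7 MHz.
Within [24.2 MHz, 80.4 MHz]: 37.9 MHz, 45.9 MHz, 79.8 MHz.

37.9 MHz, 45.9 MHz, 79.8 MHz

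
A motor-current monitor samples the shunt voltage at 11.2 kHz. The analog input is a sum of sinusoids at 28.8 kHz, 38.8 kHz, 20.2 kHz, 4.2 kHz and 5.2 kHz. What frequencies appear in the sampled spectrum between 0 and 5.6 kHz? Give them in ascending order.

fs/2 = 5.6 kHz.
28.8 kHz mod fs = 6.4 kHz.
6.4 kHz > fs/2 = 5.6 kHz, folds to fs − 6.4 kHz = 4.8 kHz.
38.8 kHz mod fs = 5.2 kHz.
5.2 kHz ≤ fs/2 = 5.6 kHz, appears at 5.2 kHz.
20.2 kHz mod fs = 9 kHz.
9 kHz > fs/2 = 5.6 kHz, folds to fs − 9 kHz = 2.2 kHz.
4.2 kHz ≤ fs/2 = 5.6 kHz, passes unchanged.
5.2 kHz ≤ fs/2 = 5.6 kHz, passes unchanged.
Distinct values: {2.2 kHz, 4.2 kHz, 4.8 kHz, 5.2 kHz}.

2.2 kHz, 4.2 kHz, 4.8 kHz, 5.2 kHz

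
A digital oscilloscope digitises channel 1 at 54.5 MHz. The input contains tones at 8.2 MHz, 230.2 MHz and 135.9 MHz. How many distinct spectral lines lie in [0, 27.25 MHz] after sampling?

fs/2 = 27.25 MHz.
8.2 MHz ≤ fs/2 = 27.25 MHz, passes unchanged.
230.2 MHz mod fs = 12.2 MHz.
12.2 MHz ≤ fs/2 = 27.25 MHz, appears at 12.2 MHz.
135.9 MHz mod fs = 26.9 MHz.
26.9 MHz ≤ fs/2 = 27.25 MHz, appears at 26.9 MHz.
Distinct values: {8.2 MHz, 12.2 MHz, 26.9 MHz} → 3.

3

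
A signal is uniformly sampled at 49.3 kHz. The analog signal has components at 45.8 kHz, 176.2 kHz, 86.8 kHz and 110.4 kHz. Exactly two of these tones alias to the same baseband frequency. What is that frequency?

11.8 kHz

fs/2 = 24.65 kHz.
45.8 kHz > fs/2 = 24.65 kHz, folds to fs − 45.8 kHz = 3.5 kHz.
176.2 kHz mod fs = 28.3 kHz.
28.3 kHz > fs/2 = 24.65 kHz, folds to fs − 28.3 kHz = 21 kHz.
86.8 kHz mod fs = 37.5 kHz.
37.5 kHz > fs/2 = 24.65 kHz, folds to fs − 37.5 kHz = 11.8 kHz.
110.4 kHz mod fs = 11.8 kHz.
11.8 kHz ≤ fs/2 = 24.65 kHz, appears at 11.8 kHz.
86.8 kHz and 110.4 kHz both map to 11.8 kHz.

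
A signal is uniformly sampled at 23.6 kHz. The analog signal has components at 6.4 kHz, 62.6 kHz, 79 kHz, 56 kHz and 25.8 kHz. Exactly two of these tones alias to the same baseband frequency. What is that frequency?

8.2 kHz

fs/2 = 11.8 kHz.
6.4 kHz ≤ fs/2 = 11.8 kHz, passes unchanged.
62.6 kHz mod fs = 15.4 kHz.
15.4 kHz > fs/2 = 11.8 kHz, folds to fs − 15.4 kHz = 8.2 kHz.
79 kHz mod fs = 8.2 kHz.
8.2 kHz ≤ fs/2 = 11.8 kHz, appears at 8.2 kHz.
56 kHz mod fs = 8.8 kHz.
8.8 kHz ≤ fs/2 = 11.8 kHz, appears at 8.8 kHz.
25.8 kHz mod fs = 2.2 kHz.
2.2 kHz ≤ fs/2 = 11.8 kHz, appears at 2.2 kHz.
62.6 kHz and 79 kHz both map to 8.2 kHz.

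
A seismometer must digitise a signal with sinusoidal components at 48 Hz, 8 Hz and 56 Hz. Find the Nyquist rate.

Highest-frequency component: 56 Hz.
Nyquist rate = 2 × 56 Hz = 112 Hz.

112 Hz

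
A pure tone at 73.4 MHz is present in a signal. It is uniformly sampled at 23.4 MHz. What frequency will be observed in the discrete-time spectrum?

73.4 MHz mod fs = 3.2 MHz.
3.2 MHz ≤ fs/2 = 11.7 MHz, appears at 3.2 MHz.

3.2 MHz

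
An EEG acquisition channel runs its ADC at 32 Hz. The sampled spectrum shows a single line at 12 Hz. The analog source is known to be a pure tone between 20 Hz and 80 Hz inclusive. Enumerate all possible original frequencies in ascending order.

Frequencies that alias to 12 Hz are k·fs ± 12 Hz for integer k ≥ 0.
k=0: 12 Hz.
k=1: 20 Hz, 44 Hz.
k=2: 52 Hz, 76 Hz.
k=3: 84 Hz, 108 Hz.
Within [20 Hz, 80 Hz]: 20 Hz, 44 Hz, 52 Hz, 76 Hz.

20 Hz, 44 Hz, 52 Hz, 76 Hz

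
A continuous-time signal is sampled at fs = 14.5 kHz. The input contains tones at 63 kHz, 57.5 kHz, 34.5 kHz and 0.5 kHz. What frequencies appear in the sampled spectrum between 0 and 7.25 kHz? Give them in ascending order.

fs/2 = 7.25 kHz.
63 kHz mod fs = 5 kHz.
5 kHz ≤ fs/2 = 7.25 kHz, appears at 5 kHz.
57.5 kHz mod fs = 14 kHz.
14 kHz > fs/2 = 7.25 kHz, folds to fs − 14 kHz = 0.5 kHz.
34.5 kHz mod fs = 5.5 kHz.
5.5 kHz ≤ fs/2 = 7.25 kHz, appears at 5.5 kHz.
0.5 kHz ≤ fs/2 = 7.25 kHz, passes unchanged.
Distinct values: {0.5 kHz, 5 kHz, 5.5 kHz}.

0.5 kHz, 5 kHz, 5.5 kHz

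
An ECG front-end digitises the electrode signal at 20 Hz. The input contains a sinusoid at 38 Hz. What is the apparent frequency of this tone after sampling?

38 Hz mod fs = 18 Hz.
18 Hz > fs/2 = 10 Hz, folds to fs − 18 Hz = 2 Hz.

2 Hz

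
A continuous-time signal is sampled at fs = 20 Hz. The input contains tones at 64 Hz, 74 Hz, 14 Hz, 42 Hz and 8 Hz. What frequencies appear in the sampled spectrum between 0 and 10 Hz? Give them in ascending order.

fs/2 = 10 Hz.
64 Hz mod fs = 4 Hz.
4 Hz ≤ fs/2 = 10 Hz, appears at 4 Hz.
74 Hz mod fs = 14 Hz.
14 Hz > fs/2 = 10 Hz, folds to fs − 14 Hz = 6 Hz.
14 Hz > fs/2 = 10 Hz, folds to fs − 14 Hz = 6 Hz.
42 Hz mod fs = 2 Hz.
2 Hz ≤ fs/2 = 10 Hz, appears at 2 Hz.
8 Hz ≤ fs/2 = 10 Hz, passes unchanged.
Distinct values: {2 Hz, 4 Hz, 6 Hz, 8 Hz}.

2 Hz, 4 Hz, 6 Hz, 8 Hz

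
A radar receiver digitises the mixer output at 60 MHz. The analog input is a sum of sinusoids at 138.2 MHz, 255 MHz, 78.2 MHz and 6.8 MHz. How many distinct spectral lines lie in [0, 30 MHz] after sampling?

3

fs/2 = 30 MHz.
138.2 MHz mod fs = 18.2 MHz.
18.2 MHz ≤ fs/2 = 30 MHz, appears at 18.2 MHz.
255 MHz mod fs = 15 MHz.
15 MHz ≤ fs/2 = 30 MHz, appears at 15 MHz.
78.2 MHz mod fs = 18.2 MHz.
18.2 MHz ≤ fs/2 = 30 MHz, appears at 18.2 MHz.
6.8 MHz ≤ fs/2 = 30 MHz, passes unchanged.
Distinct values: {6.8 MHz, 15 MHz, 18.2 MHz} → 3.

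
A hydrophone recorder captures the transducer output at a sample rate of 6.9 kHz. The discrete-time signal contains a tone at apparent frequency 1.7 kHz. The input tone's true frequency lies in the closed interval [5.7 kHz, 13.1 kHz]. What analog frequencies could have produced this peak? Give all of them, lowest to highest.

Frequencies that alias to 1.7 kHz are k·fs ± 1.7 kHz for integer k ≥ 0.
k=0: 1.7 kHz.
k=1: 5.2 kHz, 8.6 kHz.
k=2: 12.1 kHz, 15.5 kHz.
k=3: 19 kHz, 22.4 kHz.
Within [5.7 kHz, 13.1 kHz]: 8.6 kHz, 12.1 kHz.

8.6 kHz, 12.1 kHz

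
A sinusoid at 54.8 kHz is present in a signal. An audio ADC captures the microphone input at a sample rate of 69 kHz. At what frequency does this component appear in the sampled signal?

14.2 kHz

54.8 kHz > fs/2 = 34.5 kHz, folds to fs − 54.8 kHz = 14.2 kHz.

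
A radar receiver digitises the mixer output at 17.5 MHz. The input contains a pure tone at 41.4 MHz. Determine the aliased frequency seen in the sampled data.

41.4 MHz mod fs = 6.4 MHz.
6.4 MHz ≤ fs/2 = 8.75 MHz, appears at 6.4 MHz.

6.4 MHz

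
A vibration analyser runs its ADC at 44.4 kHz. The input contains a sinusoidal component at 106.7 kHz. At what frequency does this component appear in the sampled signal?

17.9 kHz

106.7 kHz mod fs = 17.9 kHz.
17.9 kHz ≤ fs/2 = 22.2 kHz, appears at 17.9 kHz.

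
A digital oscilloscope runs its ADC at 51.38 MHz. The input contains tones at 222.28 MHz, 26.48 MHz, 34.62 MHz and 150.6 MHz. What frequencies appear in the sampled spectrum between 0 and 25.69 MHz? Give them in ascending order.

fs/2 = 25.69 MHz.
222.28 MHz mod fs = 16.76 MHz.
16.76 MHz ≤ fs/2 = 25.69 MHz, appears at 16.76 MHz.
26.48 MHz > fs/2 = 25.69 MHz, folds to fs − 26.48 MHz = 24.9 MHz.
34.62 MHz > fs/2 = 25.69 MHz, folds to fs − 34.62 MHz = 16.76 MHz.
150.6 MHz mod fs = 47.84 MHz.
47.84 MHz > fs/2 = 25.69 MHz, folds to fs − 47.84 MHz = 3.54 MHz.
Distinct values: {3.54 MHz, 16.76 MHz, 24.9 MHz}.

3.54 MHz, 16.76 MHz, 24.9 MHz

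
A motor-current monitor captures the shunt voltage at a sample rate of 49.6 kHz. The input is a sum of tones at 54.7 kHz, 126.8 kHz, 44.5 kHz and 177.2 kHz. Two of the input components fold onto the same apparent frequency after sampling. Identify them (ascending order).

44.5 kHz, 54.7 kHz

fs/2 = 24.8 kHz.
54.7 kHz mod fs = 5.1 kHz.
5.1 kHz ≤ fs/2 = 24.8 kHz, appears at 5.1 kHz.
126.8 kHz mod fs = 27.6 kHz.
27.6 kHz > fs/2 = 24.8 kHz, folds to fs − 27.6 kHz = 22 kHz.
44.5 kHz > fs/2 = 24.8 kHz, folds to fs − 44.5 kHz = 5.1 kHz.
177.2 kHz mod fs = 28.4 kHz.
28.4 kHz > fs/2 = 24.8 kHz, folds to fs − 28.4 kHz = 21.2 kHz.
44.5 kHz and 54.7 kHz both map to 5.1 kHz.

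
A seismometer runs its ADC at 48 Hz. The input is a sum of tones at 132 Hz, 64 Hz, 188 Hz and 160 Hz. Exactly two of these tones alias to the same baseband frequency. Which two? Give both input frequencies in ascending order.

fs/2 = 24 Hz.
132 Hz mod fs = 36 Hz.
36 Hz > fs/2 = 24 Hz, folds to fs − 36 Hz = 12 Hz.
64 Hz mod fs = 16 Hz.
16 Hz ≤ fs/2 = 24 Hz, appears at 16 Hz.
188 Hz mod fs = 44 Hz.
44 Hz > fs/2 = 24 Hz, folds to fs − 44 Hz = 4 Hz.
160 Hz mod fs = 16 Hz.
16 Hz ≤ fs/2 = 24 Hz, appears at 16 Hz.
64 Hz and 160 Hz both map to 16 Hz.

64 Hz, 160 Hz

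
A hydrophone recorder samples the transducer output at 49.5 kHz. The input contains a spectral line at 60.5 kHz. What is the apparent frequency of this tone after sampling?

60.5 kHz mod fs = 11 kHz.
11 kHz ≤ fs/2 = 24.75 kHz, appears at 11 kHz.

11 kHz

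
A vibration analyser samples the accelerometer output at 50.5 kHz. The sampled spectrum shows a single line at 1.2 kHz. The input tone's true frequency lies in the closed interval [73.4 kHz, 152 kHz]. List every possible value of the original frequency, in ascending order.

99.8 kHz, 102.2 kHz, 150.3 kHz

Frequencies that alias to 1.2 kHz are k·fs ± 1.2 kHz for integer k ≥ 0.
k=0: 1.2 kHz.
k=1: 49.3 kHz, 51.7 kHz.
k=2: 99.8 kHz, 102.2 kHz.
k=3: 150.3 kHz, 152.7 kHz.
k=4: 200.8 kHz, 203.2 kHz.
Within [73.4 kHz, 152 kHz]: 99.8 kHz, 102.2 kHz, 150.3 kHz.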